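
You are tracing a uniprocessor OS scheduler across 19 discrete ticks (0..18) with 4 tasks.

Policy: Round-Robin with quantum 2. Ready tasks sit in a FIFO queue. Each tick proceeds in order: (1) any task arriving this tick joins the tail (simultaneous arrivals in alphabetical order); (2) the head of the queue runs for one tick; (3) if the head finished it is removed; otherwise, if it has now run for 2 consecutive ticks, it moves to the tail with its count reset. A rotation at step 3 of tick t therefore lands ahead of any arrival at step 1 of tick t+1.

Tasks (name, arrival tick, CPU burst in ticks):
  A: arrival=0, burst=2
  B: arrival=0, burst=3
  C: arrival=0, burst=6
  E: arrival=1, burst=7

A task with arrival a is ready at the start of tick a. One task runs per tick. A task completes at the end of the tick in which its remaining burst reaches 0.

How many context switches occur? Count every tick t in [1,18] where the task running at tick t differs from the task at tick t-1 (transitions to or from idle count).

t=0: queue=[A,B,C] q_used=0 → run A
t=1: queue=[A,B,C,E] q_used=1 → run A
t=2: queue=[B,C,E] q_used=0 → run B
t=3: queue=[B,C,E] q_used=1 → run B
t=4: queue=[C,E,B] q_used=0 → run C
t=5: queue=[C,E,B] q_used=1 → run C
t=6: queue=[E,B,C] q_used=0 → run E
t=7: queue=[E,B,C] q_used=1 → run E
t=8: queue=[B,C,E] q_used=0 → run B
t=9: queue=[C,E] q_used=0 → run C
t=10: queue=[C,E] q_used=1 → run C
t=11: queue=[E,C] q_used=0 → run E
t=12: queue=[E,C] q_used=1 → run E
t=13: queue=[C,E] q_used=0 → run C
t=14: queue=[C,E] q_used=1 → run C
t=15: queue=[E] q_used=0 → run E
t=16: queue=[E] q_used=1 → run E
t=17: queue=[E] q_used=0 → run E
t=18: (idle)

context switches = 9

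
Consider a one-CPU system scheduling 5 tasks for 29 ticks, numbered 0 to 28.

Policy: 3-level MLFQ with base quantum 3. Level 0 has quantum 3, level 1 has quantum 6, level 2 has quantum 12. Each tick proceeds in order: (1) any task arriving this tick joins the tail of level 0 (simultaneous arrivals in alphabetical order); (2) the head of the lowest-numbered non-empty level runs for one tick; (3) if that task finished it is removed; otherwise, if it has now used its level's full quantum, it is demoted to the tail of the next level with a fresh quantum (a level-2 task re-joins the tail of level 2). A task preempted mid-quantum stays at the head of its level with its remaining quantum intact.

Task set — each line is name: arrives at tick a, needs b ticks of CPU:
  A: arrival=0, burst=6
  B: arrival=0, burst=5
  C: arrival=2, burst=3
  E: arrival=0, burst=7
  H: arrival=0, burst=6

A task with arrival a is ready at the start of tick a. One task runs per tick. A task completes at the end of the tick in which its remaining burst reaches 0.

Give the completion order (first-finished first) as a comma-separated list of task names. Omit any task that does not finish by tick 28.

completion order = C, A, B, E, H

t=0: L0/L1/L2 = ABEH/-/- → run A
t=1: L0/L1/L2 = ABEH/-/- → run A
t=2: L0/L1/L2 = ABEHC/-/- → run A
t=3: L0/L1/L2 = BEHC/A/- → run B
t=4: L0/L1/L2 = BEHC/A/- → run B
t=5: L0/L1/L2 = BEHC/A/- → run B
t=6: L0/L1/L2 = EHC/AB/- → run E
t=7: L0/L1/L2 = EHC/AB/- → run E
t=8: L0/L1/L2 = EHC/AB/- → run E
t=9: L0/L1/L2 = HC/ABE/- → run H
t=10: L0/L1/L2 = HC/ABE/- → run H
t=11: L0/L1/L2 = HC/ABE/- → run H
t=12: L0/L1/L2 = C/ABEH/- → run C
t=13: L0/L1/L2 = C/ABEH/- → run C
t=14: L0/L1/L2 = C/ABEH/- → run C
t=15: L0/L1/L2 = -/ABEH/- → run A
t=16: L0/L1/L2 = -/ABEH/- → run A
t=17: L0/L1/L2 = -/ABEH/- → run A
t=18: L0/L1/L2 = -/BEH/- → run B
t=19: L0/L1/L2 = -/BEH/- → run B
t=20: L0/L1/L2 = -/EH/- → run E
t=21: L0/L1/L2 = -/EH/- → run E
t=22: L0/L1/L2 = -/EH/- → run E
t=23: L0/L1/L2 = -/EH/- → run E
t=24: L0/L1/L2 = -/H/- → run H
t=25: L0/L1/L2 = -/H/- → run H
t=26: L0/L1/L2 = -/H/- → run H
t=27: (idle)
t=28: (idle)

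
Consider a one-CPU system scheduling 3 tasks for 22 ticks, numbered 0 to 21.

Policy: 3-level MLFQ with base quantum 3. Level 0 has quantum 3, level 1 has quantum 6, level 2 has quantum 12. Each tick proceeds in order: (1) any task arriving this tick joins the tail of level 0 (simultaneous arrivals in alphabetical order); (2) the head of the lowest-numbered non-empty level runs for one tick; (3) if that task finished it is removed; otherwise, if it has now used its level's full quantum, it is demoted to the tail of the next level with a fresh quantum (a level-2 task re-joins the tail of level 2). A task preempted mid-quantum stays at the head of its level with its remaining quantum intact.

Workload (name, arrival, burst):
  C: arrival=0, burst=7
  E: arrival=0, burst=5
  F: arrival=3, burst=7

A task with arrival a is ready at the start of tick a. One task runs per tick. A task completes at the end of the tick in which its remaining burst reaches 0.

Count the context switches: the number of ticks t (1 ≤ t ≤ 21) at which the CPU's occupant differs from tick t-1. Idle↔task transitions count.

t=0: L0/L1/L2 = CE/-/- → run C
t=1: L0/L1/L2 = CE/-/- → run C
t=2: L0/L1/L2 = CE/-/- → run C
t=3: L0/L1/L2 = EF/C/- → run E
t=4: L0/L1/L2 = EF/C/- → run E
t=5: L0/L1/L2 = EF/C/- → run E
t=6: L0/L1/L2 = F/CE/- → run F
t=7: L0/L1/L2 = F/CE/- → run F
t=8: L0/L1/L2 = F/CE/- → run F
t=9: L0/L1/L2 = -/CEF/- → run C
t=10: L0/L1/L2 = -/CEF/- → run C
t=11: L0/L1/L2 = -/CEF/- → run C
t=12: L0/L1/L2 = -/CEF/- → run C
t=13: L0/L1/L2 = -/EF/- → run E
t=14: L0/L1/L2 = -/EF/- → run E
t=15: L0/L1/L2 = -/F/- → run F
t=16: L0/L1/L2 = -/F/- → run F
t=17: L0/L1/L2 = -/F/- → run F
t=18: L0/L1/L2 = -/F/- → run F
t=19: (idle)
t=20: (idle)
t=21: (idle)

context switches = 6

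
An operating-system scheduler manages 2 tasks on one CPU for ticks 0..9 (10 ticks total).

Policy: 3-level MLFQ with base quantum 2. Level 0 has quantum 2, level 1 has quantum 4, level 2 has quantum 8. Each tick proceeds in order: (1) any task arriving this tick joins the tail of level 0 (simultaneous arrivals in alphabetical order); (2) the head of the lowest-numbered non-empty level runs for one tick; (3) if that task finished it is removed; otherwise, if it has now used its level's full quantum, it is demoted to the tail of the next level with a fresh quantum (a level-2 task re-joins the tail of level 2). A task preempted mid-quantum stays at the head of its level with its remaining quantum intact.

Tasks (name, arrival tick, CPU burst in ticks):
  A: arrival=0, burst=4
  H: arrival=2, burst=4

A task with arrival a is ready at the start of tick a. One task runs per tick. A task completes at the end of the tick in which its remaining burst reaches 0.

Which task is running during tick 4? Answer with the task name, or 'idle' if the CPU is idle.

running at tick 4 = A

t=0: L0/L1/L2 = A/-/- → run A
t=1: L0/L1/L2 = A/-/- → run A
t=2: L0/L1/L2 = H/A/- → run H
t=3: L0/L1/L2 = H/A/- → run H
t=4: L0/L1/L2 = -/AH/- → run A
t=5: L0/L1/L2 = -/AH/- → run A
t=6: L0/L1/L2 = -/H/- → run H
t=7: L0/L1/L2 = -/H/- → run H
t=8: (idle)
t=9: (idle)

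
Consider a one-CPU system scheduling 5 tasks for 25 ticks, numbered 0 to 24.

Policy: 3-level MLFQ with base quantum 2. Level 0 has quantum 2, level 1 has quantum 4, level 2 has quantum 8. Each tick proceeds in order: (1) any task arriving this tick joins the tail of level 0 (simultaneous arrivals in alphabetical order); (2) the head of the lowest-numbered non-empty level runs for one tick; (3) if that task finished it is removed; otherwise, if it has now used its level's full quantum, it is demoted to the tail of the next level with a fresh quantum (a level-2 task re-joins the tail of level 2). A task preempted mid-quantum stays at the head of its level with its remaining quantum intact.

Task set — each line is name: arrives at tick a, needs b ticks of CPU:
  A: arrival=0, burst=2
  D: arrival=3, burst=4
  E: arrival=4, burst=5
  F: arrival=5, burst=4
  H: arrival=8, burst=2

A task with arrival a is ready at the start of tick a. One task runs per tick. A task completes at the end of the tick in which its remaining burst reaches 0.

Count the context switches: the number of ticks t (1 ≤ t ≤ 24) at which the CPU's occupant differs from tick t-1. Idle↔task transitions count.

context switches = 9

t=0: L0/L1/L2 = A/-/- → run A
t=1: L0/L1/L2 = A/-/- → run A
t=2: (idle)
t=3: L0/L1/L2 = D/-/- → run D
t=4: L0/L1/L2 = DE/-/- → run D
t=5: L0/L1/L2 = EF/D/- → run E
t=6: L0/L1/L2 = EF/D/- → run E
t=7: L0/L1/L2 = F/DE/- → run F
t=8: L0/L1/L2 = FH/DE/- → run F
t=9: L0/L1/L2 = H/DEF/- → run H
t=10: L0/L1/L2 = H/DEF/- → run H
t=11: L0/L1/L2 = -/DEF/- → run D
t=12: L0/L1/L2 = -/DEF/- → run D
t=13: L0/L1/L2 = -/EF/- → run E
t=14: L0/L1/L2 = -/EF/- → run E
t=15: L0/L1/L2 = -/EF/- → run E
t=16: L0/L1/L2 = -/F/- → run F
t=17: L0/L1/L2 = -/F/- → run F
t=18: (idle)
t=19: (idle)
t=20: (idle)
t=21: (idle)
t=22: (idle)
t=23: (idle)
t=24: (idle)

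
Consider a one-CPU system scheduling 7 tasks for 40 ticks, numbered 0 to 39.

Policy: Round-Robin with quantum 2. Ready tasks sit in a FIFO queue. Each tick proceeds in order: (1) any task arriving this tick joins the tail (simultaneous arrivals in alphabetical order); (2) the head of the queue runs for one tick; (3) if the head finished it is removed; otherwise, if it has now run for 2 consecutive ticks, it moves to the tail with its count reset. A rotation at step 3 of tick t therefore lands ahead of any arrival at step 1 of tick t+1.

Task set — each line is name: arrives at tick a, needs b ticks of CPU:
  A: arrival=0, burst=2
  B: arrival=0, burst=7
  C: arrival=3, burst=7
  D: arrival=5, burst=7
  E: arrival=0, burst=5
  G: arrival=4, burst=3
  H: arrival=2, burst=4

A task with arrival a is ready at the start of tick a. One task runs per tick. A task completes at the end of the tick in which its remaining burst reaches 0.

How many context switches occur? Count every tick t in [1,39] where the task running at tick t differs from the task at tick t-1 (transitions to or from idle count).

context switches = 20

t=0: queue=[A,B,E] q_used=0 → run A
t=1: queue=[A,B,E] q_used=1 → run A
t=2: queue=[B,E,H] q_used=0 → run B
t=3: queue=[B,E,H,C] q_used=1 → run B
t=4: queue=[E,H,C,B,G] q_used=0 → run E
t=5: queue=[E,H,C,B,G,D] q_used=1 → run E
t=6: queue=[H,C,B,G,D,E] q_used=0 → run H
t=7: queue=[H,C,B,G,D,E] q_used=1 → run H
t=8: queue=[C,B,G,D,E,H] q_used=0 → run C
t=9: queue=[C,B,G,D,E,H] q_used=1 → run C
t=10: queue=[B,G,D,E,H,C] q_used=0 → run B
t=11: queue=[B,G,D,E,H,C] q_used=1 → run B
t=12: queue=[G,D,E,H,C,B] q_used=0 → run G
t=13: queue=[G,D,E,H,C,B] q_used=1 → run G
t=14: queue=[D,E,H,C,B,G] q_used=0 → run D
t=15: queue=[D,E,H,C,B,G] q_used=1 → run D
t=16: queue=[E,H,C,B,G,D] q_used=0 → run E
t=17: queue=[E,H,C,B,G,D] q_used=1 → run E
t=18: queue=[H,C,B,G,D,E] q_used=0 → run H
t=19: queue=[H,C,B,G,D,E] q_used=1 → run H
t=20: queue=[C,B,G,D,E] q_used=0 → run C
t=21: queue=[C,B,G,D,E] q_used=1 → run C
t=22: queue=[B,G,D,E,C] q_used=0 → run B
t=23: queue=[B,G,D,E,C] q_used=1 → run B
t=24: queue=[G,D,E,C,B] q_used=0 → run G
t=25: queue=[D,E,C,B] q_used=0 → run D
t=26: queue=[D,E,C,B] q_used=1 → run D
t=27: queue=[E,C,B,D] q_used=0 → run E
t=28: queue=[C,B,D] q_used=0 → run C
t=29: queue=[C,B,D] q_used=1 → run C
t=30: queue=[B,D,C] q_used=0 → run B
t=31: queue=[D,C] q_used=0 → run D
t=32: queue=[D,C] q_used=1 → run D
t=33: queue=[C,D] q_used=0 → run C
t=34: queue=[D] q_used=0 → run D
t=35: (idle)
t=36: (idle)
t=37: (idle)
t=38: (idle)
t=39: (idle)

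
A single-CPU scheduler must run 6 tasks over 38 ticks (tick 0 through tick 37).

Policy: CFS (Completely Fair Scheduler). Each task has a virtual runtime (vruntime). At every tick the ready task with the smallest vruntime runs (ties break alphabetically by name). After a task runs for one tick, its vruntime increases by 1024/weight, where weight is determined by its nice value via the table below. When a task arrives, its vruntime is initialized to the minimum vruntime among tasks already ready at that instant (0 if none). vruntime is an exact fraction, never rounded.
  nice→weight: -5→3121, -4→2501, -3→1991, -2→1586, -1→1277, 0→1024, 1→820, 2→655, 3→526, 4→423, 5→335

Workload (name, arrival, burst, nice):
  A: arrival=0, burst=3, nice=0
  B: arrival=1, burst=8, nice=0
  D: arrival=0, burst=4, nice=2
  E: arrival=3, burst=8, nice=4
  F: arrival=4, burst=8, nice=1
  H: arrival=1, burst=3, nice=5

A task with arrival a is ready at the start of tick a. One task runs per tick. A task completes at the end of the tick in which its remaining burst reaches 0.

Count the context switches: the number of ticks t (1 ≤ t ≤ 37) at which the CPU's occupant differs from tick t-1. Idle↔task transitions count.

t=0: vr[A=0 D=0] → run A
t=1: vr[A=1 B=0 D=0 H=0] → run B
t=2: vr[A=1 B=1 D=0 H=0] → run D
t=3: vr[A=1 B=1 D=1024/655 E=0 H=0] → run E
t=4: vr[A=1 B=1 D=1024/655 E=1024/423 F=0 H=0] → run F
t=5: vr[A=1 B=1 D=1024/655 E=1024/423 F=256/205 H=0] → run H
t=6: vr[A=1 B=1 D=1024/655 E=1024/423 F=256/205 H=1024/335] → run A
t=7: vr[A=2 B=1 D=1024/655 E=1024/423 F=256/205 H=1024/335] → run B
t=8: vr[A=2 B=2 D=1024/655 E=1024/423 F=256/205 H=1024/335] → run F
t=9: vr[A=2 B=2 D=1024/655 E=1024/423 F=512/205 H=1024/335] → run D
t=10: vr[A=2 B=2 D=2048/655 E=1024/423 F=512/205 H=1024/335] → run A
t=11: vr[B=2 D=2048/655 E=1024/423 F=512/205 H=1024/335] → run B
t=12: vr[B=3 D=2048/655 E=1024/423 F=512/205 H=1024/335] → run E
t=13: vr[B=3 D=2048/655 E=2048/423 F=512/205 H=1024/335] → run F
t=14: vr[B=3 D=2048/655 E=2048/423 F=768/205 H=1024/335] → run B
t=15: vr[B=4 D=2048/655 E=2048/423 F=768/205 H=1024/335] → run H
t=16: vr[B=4 D=2048/655 E=2048/423 F=768/205 H=2048/335] → run D
t=17: vr[B=4 D=3072/655 E=2048/423 F=768/205 H=2048/335] → run F
t=18: vr[B=4 D=3072/655 E=2048/423 F=1024/205 H=2048/335] → run B
t=19: vr[B=5 D=3072/655 E=2048/423 F=1024/205 H=2048/335] → run D
t=20: vr[B=5 E=2048/423 F=1024/205 H=2048/335] → run E
t=21: vr[B=5 E=1024/141 F=1024/205 H=2048/335] → run F
t=22: vr[B=5 E=1024/141 F=256/41 H=2048/335] → run B
t=23: vr[B=6 E=1024/141 F=256/41 H=2048/335] → run B
t=24: vr[B=7 E=1024/141 F=256/41 H=2048/335] → run H
t=25: vr[B=7 E=1024/141 F=256/41] → run F
t=26: vr[B=7 E=1024/141 F=1536/205] → run B
t=27: vr[E=1024/141 F=1536/205] → run E
t=28: vr[E=4096/423 F=1536/205] → run F
t=29: vr[E=4096/423 F=1792/205] → run F
t=30: vr[E=4096/423] → run E
t=31: vr[E=5120/423] → run E
t=32: vr[E=2048/141] → run E
t=33: vr[E=7168/423] → run E
t=34: (idle)
t=35: (idle)
t=36: (idle)
t=37: (idle)

context switches = 29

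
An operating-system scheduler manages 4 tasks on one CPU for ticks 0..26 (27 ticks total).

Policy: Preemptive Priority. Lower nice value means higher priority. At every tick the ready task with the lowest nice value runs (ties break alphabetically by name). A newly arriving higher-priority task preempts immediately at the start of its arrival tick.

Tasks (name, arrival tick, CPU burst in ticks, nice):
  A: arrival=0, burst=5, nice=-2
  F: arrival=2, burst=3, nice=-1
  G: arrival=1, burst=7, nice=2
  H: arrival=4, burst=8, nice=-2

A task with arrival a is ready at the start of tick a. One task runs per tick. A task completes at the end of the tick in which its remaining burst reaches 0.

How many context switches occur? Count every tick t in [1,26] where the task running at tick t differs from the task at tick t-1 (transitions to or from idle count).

t=0: ready={A} → run A
t=1: ready={A,G} → run A
t=2: ready={A,F,G} → run A
t=3: ready={A,F,G} → run A
t=4: ready={A,F,G,H} → run A
t=5: ready={F,G,H} → run H
t=6: ready={F,G,H} → run H
t=7: ready={F,G,H} → run H
t=8: ready={F,G,H} → run H
t=9: ready={F,G,H} → run H
t=10: ready={F,G,H} → run H
t=11: ready={F,G,H} → run H
t=12: ready={F,G,H} → run H
t=13: ready={F,G} → run F
t=14: ready={F,G} → run F
t=15: ready={F,G} → run F
t=16: ready={G} → run G
t=17: ready={G} → run G
t=18: ready={G} → run G
t=19: ready={G} → run G
t=20: ready={G} → run G
t=21: ready={G} → run G
t=22: ready={G} → run G
t=23: (idle)
t=24: (idle)
t=25: (idle)
t=26: (idle)

context switches = 4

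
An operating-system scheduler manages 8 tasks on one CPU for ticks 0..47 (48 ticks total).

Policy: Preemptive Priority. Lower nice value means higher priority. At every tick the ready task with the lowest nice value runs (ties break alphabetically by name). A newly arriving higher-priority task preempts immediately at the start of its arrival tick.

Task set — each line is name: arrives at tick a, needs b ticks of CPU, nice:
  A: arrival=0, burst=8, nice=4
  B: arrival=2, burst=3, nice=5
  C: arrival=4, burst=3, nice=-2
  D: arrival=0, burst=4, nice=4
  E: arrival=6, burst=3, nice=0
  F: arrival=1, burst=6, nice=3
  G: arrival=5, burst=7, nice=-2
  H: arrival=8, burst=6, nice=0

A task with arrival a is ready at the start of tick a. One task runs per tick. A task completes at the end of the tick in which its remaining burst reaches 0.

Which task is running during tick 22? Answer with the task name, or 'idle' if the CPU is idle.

t=0: ready={A,D} → run A
t=1: ready={A,D,F} → run F
t=2: ready={A,B,D,F} → run F
t=3: ready={A,B,D,F} → run F
t=4: ready={A,B,C,D,F} → run C
t=5: ready={A,B,C,D,F,G} → run C
t=6: ready={A,B,C,D,E,F,G} → run C
t=7: ready={A,B,D,E,F,G} → run G
t=8: ready={A,B,D,E,F,G,H} → run G
t=9: ready={A,B,D,E,F,G,H} → run G
t=10: ready={A,B,D,E,F,G,H} → run G
t=11: ready={A,B,D,E,F,G,H} → run G
t=12: ready={A,B,D,E,F,G,H} → run G
t=13: ready={A,B,D,E,F,G,H} → run G
t=14: ready={A,B,D,E,F,H} → run E
t=15: ready={A,B,D,E,F,H} → run E
t=16: ready={A,B,D,E,F,H} → run E
t=17: ready={A,B,D,F,H} → run H
t=18: ready={A,B,D,F,H} → run H
t=19: ready={A,B,D,F,H} → run H
t=20: ready={A,B,D,F,H} → run H
t=21: ready={A,B,D,F,H} → run H
t=22: ready={A,B,D,F,H} → run H
t=23: ready={A,B,D,F} → run F
t=24: ready={A,B,D,F} → run F
t=25: ready={A,B,D,F} → run F
t=26: ready={A,B,D} → run A
t=27: ready={A,B,D} → run A
t=28: ready={A,B,D} → run A
t=29: ready={A,B,D} → run A
t=30: ready={A,B,D} → run A
t=31: ready={A,B,D} → run A
t=32: ready={A,B,D} → run A
t=33: ready={B,D} → run D
t=34: ready={B,D} → run D
t=35: ready={B,D} → run D
t=36: ready={B,D} → run D
t=37: ready={B} → run B
t=38: ready={B} → run B
t=39: ready={B} → run B
t=40: (idle)
t=41: (idle)
t=42: (idle)
t=43: (idle)
t=44: (idle)
t=45: (idle)
t=46: (idle)
t=47: (idle)

running at tick 22 = H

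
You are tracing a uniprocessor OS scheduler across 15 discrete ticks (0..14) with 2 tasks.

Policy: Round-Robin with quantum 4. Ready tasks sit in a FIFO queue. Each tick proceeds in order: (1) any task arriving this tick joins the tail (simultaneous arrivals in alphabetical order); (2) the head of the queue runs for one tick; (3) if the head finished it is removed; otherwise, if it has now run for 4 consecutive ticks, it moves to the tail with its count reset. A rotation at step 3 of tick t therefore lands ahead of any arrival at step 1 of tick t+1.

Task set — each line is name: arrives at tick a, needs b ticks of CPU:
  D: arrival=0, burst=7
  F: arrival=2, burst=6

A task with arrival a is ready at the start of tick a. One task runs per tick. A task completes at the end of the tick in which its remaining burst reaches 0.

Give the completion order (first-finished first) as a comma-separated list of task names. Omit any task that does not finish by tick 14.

completion order = D, F

t=0: queue=[D] q_used=0 → run D
t=1: queue=[D] q_used=1 → run D
t=2: queue=[D,F] q_used=2 → run D
t=3: queue=[D,F] q_used=3 → run D
t=4: queue=[F,D] q_used=0 → run F
t=5: queue=[F,D] q_used=1 → run F
t=6: queue=[F,D] q_used=2 → run F
t=7: queue=[F,D] q_used=3 → run F
t=8: queue=[D,F] q_used=0 → run D
t=9: queue=[D,F] q_used=1 → run D
t=10: queue=[D,F] q_used=2 → run D
t=11: queue=[F] q_used=0 → run F
t=12: queue=[F] q_used=1 → run F
t=13: (idle)
t=14: (idle)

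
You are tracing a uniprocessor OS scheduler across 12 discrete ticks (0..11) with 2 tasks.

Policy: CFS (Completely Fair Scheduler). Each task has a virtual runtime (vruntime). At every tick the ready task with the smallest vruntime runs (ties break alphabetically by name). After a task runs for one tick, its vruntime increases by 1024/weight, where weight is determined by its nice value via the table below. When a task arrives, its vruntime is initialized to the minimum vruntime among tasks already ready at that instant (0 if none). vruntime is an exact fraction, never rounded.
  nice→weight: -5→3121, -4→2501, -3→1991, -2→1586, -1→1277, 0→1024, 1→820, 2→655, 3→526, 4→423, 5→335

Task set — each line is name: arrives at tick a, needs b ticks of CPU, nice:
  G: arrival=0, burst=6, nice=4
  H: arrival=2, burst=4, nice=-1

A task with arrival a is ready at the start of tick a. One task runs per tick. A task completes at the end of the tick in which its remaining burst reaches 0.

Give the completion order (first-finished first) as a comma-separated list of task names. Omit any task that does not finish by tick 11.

t=0: vr[G=0] → run G
t=1: vr[G=1024/423] → run G
t=2: vr[G=2048/423 H=2048/423] → run G
t=3: vr[G=1024/141 H=2048/423] → run H
t=4: vr[G=1024/141 H=3048448/540171] → run H
t=5: vr[G=1024/141 H=3481600/540171] → run H
t=6: vr[G=1024/141 H=3914752/540171] → run H
t=7: vr[G=1024/141] → run G
t=8: vr[G=4096/423] → run G
t=9: vr[G=5120/423] → run G
t=10: (idle)
t=11: (idle)

completion order = H, G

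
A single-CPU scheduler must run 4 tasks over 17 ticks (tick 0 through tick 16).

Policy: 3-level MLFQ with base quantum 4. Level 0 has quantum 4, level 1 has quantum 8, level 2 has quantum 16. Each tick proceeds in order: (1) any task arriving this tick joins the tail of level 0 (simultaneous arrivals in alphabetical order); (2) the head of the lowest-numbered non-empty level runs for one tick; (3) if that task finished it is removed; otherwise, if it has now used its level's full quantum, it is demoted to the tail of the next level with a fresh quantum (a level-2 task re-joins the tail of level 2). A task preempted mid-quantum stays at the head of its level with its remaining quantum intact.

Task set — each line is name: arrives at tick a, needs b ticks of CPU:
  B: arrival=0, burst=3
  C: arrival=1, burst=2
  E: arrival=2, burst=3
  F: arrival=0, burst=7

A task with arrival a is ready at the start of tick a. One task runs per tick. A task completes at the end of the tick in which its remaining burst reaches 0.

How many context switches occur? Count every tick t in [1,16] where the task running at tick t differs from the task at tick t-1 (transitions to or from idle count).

context switches = 5

t=0: L0/L1/L2 = BF/-/- → run B
t=1: L0/L1/L2 = BFC/-/- → run B
t=2: L0/L1/L2 = BFCE/-/- → run B
t=3: L0/L1/L2 = FCE/-/- → run F
t=4: L0/L1/L2 = FCE/-/- → run F
t=5: L0/L1/L2 = FCE/-/- → run F
t=6: L0/L1/L2 = FCE/-/- → run F
t=7: L0/L1/L2 = CE/F/- → run C
t=8: L0/L1/L2 = CE/F/- → run C
t=9: L0/L1/L2 = E/F/- → run E
t=10: L0/L1/L2 = E/F/- → run E
t=11: L0/L1/L2 = E/F/- → run E
t=12: L0/L1/L2 = -/F/- → run F
t=13: L0/L1/L2 = -/F/- → run F
t=14: L0/L1/L2 = -/F/- → run F
t=15: (idle)
t=16: (idle)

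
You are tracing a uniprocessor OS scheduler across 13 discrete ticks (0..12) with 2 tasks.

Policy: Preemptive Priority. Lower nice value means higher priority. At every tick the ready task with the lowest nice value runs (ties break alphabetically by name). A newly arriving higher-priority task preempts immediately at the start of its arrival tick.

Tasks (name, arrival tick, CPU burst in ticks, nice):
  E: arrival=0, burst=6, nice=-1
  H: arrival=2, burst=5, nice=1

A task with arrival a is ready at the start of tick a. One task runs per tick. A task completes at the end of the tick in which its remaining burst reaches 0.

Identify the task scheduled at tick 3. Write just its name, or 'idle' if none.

t=0: ready={E} → run E
t=1: ready={E} → run E
t=2: ready={E,H} → run E
t=3: ready={E,H} → run E
t=4: ready={E,H} → run E
t=5: ready={E,H} → run E
t=6: ready={H} → run H
t=7: ready={H} → run H
t=8: ready={H} → run H
t=9: ready={H} → run H
t=10: ready={H} → run H
t=11: (idle)
t=12: (idle)

running at tick 3 = E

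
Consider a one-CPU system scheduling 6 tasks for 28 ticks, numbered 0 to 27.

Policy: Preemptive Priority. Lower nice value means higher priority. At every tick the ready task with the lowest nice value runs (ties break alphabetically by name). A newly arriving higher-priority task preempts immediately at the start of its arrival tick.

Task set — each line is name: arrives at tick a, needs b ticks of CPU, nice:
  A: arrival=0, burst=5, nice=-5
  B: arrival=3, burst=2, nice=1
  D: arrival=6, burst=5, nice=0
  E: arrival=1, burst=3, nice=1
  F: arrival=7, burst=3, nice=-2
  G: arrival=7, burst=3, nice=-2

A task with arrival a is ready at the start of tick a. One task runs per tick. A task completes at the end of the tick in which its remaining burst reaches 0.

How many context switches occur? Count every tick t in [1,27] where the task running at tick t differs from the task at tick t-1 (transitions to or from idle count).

context switches = 8

t=0: ready={A} → run A
t=1: ready={A,E} → run A
t=2: ready={A,E} → run A
t=3: ready={A,B,E} → run A
t=4: ready={A,B,E} → run A
t=5: ready={B,E} → run B
t=6: ready={B,D,E} → run D
t=7: ready={B,D,E,F,G} → run F
t=8: ready={B,D,E,F,G} → run F
t=9: ready={B,D,E,F,G} → run F
t=10: ready={B,D,E,G} → run G
t=11: ready={B,D,E,G} → run G
t=12: ready={B,D,E,G} → run G
t=13: ready={B,D,E} → run D
t=14: ready={B,D,E} → run D
t=15: ready={B,D,E} → run D
t=16: ready={B,D,E} → run D
t=17: ready={B,E} → run B
t=18: ready={E} → run E
t=19: ready={E} → run E
t=20: ready={E} → run E
t=21: (idle)
t=22: (idle)
t=23: (idle)
t=24: (idle)
t=25: (idle)
t=26: (idle)
t=27: (idle)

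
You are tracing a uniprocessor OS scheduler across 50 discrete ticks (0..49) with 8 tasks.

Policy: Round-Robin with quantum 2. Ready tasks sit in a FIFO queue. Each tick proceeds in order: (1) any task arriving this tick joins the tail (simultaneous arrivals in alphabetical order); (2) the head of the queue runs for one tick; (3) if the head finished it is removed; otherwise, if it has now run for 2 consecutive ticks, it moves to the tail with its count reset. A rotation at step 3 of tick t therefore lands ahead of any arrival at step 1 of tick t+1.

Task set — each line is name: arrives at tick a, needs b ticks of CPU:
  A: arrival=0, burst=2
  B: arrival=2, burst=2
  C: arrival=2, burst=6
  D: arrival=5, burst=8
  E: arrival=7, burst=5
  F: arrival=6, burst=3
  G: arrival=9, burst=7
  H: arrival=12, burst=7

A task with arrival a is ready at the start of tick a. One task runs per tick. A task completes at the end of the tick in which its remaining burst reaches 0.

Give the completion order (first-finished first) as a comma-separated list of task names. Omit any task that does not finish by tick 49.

completion order = A, B, C, F, E, D, G, H

t=0: queue=[A] q_used=0 → run A
t=1: queue=[A] q_used=1 → run A
t=2: queue=[B,C] q_used=0 → run B
t=3: queue=[B,C] q_used=1 → run B
t=4: queue=[C] q_used=0 → run C
t=5: queue=[C,D] q_used=1 → run C
t=6: queue=[D,C,F] q_used=0 → run D
t=7: queue=[D,C,F,E] q_used=1 → run D
t=8: queue=[C,F,E,D] q_used=0 → run C
t=9: queue=[C,F,E,D,G] q_used=1 → run C
t=10: queue=[F,E,D,G,C] q_used=0 → run F
t=11: queue=[F,E,D,G,C] q_used=1 → run F
t=12: queue=[E,D,G,C,F,H] q_used=0 → run E
t=13: queue=[E,D,G,C,F,H] q_used=1 → run E
t=14: queue=[D,G,C,F,H,E] q_used=0 → run D
t=15: queue=[D,G,C,F,H,E] q_used=1 → run D
t=16: queue=[G,C,F,H,E,D] q_used=0 → run G
t=17: queue=[G,C,F,H,E,D] q_used=1 → run G
t=18: queue=[C,F,H,E,D,G] q_used=0 → run C
t=19: queue=[C,F,H,E,D,G] q_used=1 → run C
t=20: queue=[F,H,E,D,G] q_used=0 → run F
t=21: queue=[H,E,D,G] q_used=0 → run H
t=22: queue=[H,E,D,G] q_used=1 → run H
t=23: queue=[E,D,G,H] q_used=0 → run E
t=24: queue=[E,D,G,H] q_used=1 → run E
t=25: queue=[D,G,H,E] q_used=0 → run D
t=26: queue=[D,G,H,E] q_used=1 → run D
t=27: queue=[G,H,E,D] q_used=0 → run G
t=28: queue=[G,H,E,D] q_used=1 → run G
t=29: queue=[H,E,D,G] q_used=0 → run H
t=30: queue=[H,E,D,G] q_used=1 → run H
t=31: queue=[E,D,G,H] q_used=0 → run E
t=32: queue=[D,G,H] q_used=0 → run D
t=33: queue=[D,G,H] q_used=1 → run D
t=34: queue=[G,H] q_used=0 → run G
t=35: queue=[G,H] q_used=1 → run G
t=36: queue=[H,G] q_used=0 → run H
t=37: queue=[H,G] q_used=1 → run H
t=38: queue=[G,H] q_used=0 → run G
t=39: queue=[H] q_used=0 → run H
t=40: (idle)
t=41: (idle)
t=42: (idle)
t=43: (idle)
t=44: (idle)
t=45: (idle)
t=46: (idle)
t=47: (idle)
t=48: (idle)
t=49: (idle)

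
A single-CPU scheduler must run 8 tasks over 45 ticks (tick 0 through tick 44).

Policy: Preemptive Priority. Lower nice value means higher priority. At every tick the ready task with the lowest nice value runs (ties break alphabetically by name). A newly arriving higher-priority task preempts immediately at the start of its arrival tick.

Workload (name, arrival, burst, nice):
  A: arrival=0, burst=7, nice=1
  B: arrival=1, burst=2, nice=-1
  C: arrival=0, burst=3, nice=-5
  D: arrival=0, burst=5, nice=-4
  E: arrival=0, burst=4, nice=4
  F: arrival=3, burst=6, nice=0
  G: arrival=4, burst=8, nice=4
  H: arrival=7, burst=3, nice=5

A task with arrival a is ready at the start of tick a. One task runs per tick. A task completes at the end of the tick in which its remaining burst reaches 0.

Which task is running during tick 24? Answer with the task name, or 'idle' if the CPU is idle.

running at tick 24 = E

t=0: ready={A,C,D,E} → run C
t=1: ready={A,B,C,D,E} → run C
t=2: ready={A,B,C,D,E} → run C
t=3: ready={A,B,D,E,F} → run D
t=4: ready={A,B,D,E,F,G} → run D
t=5: ready={A,B,D,E,F,G} → run D
t=6: ready={A,B,D,E,F,G} → run D
t=7: ready={A,B,D,E,F,G,H} → run D
t=8: ready={A,B,E,F,G,H} → run B
t=9: ready={A,B,E,F,G,H} → run B
t=10: ready={A,E,F,G,H} → run F
t=11: ready={A,E,F,G,H} → run F
t=12: ready={A,E,F,G,H} → run F
t=13: ready={A,E,F,G,H} → run F
t=14: ready={A,E,F,G,H} → run F
t=15: ready={A,E,F,G,H} → run F
t=16: ready={A,E,G,H} → run A
t=17: ready={A,E,G,H} → run A
t=18: ready={A,E,G,H} → run A
t=19: ready={A,E,G,H} → run A
t=20: ready={A,E,G,H} → run A
t=21: ready={A,E,G,H} → run A
t=22: ready={A,E,G,H} → run A
t=23: ready={E,G,H} → run E
t=24: ready={E,G,H} → run E
t=25: ready={E,G,H} → run E
t=26: ready={E,G,H} → run E
t=27: ready={G,H} → run G
t=28: ready={G,H} → run G
t=29: ready={G,H} → run G
t=30: ready={G,H} → run G
t=31: ready={G,H} → run G
t=32: ready={G,H} → run G
t=33: ready={G,H} → run G
t=34: ready={G,H} → run G
t=35: ready={H} → run H
t=36: ready={H} → run H
t=37: ready={H} → run H
t=38: (idle)
t=39: (idle)
t=40: (idle)
t=41: (idle)
t=42: (idle)
t=43: (idle)
t=44: (idle)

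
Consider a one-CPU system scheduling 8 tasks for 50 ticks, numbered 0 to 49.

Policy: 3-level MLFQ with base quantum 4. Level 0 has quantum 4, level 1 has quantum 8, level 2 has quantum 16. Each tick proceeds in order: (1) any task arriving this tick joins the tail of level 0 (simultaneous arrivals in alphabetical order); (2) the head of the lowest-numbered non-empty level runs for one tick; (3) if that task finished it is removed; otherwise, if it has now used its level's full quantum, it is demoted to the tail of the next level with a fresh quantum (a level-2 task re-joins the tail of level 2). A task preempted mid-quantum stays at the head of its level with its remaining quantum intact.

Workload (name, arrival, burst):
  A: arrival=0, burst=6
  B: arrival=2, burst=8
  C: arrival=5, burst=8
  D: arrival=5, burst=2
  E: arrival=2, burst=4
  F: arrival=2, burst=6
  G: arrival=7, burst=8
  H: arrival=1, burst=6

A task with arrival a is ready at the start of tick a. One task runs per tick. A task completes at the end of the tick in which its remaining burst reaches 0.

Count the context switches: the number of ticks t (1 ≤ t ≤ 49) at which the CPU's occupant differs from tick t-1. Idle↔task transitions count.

t=0: L0/L1/L2 = A/-/- → run A
t=1: L0/L1/L2 = AH/-/- → run A
t=2: L0/L1/L2 = AHBEF/-/- → run A
t=3: L0/L1/L2 = AHBEF/-/- → run A
t=4: L0/L1/L2 = HBEF/A/- → run H
t=5: L0/L1/L2 = HBEFCD/A/- → run H
t=6: L0/L1/L2 = HBEFCD/A/- → run H
t=7: L0/L1/L2 = HBEFCDG/A/- → run H
t=8: L0/L1/L2 = BEFCDG/AH/- → run B
t=9: L0/L1/L2 = BEFCDG/AH/- → run B
t=10: L0/L1/L2 = BEFCDG/AH/- → run B
t=11: L0/L1/L2 = BEFCDG/AH/- → run B
t=12: L0/L1/L2 = EFCDG/AHB/- → run E
t=13: L0/L1/L2 = EFCDG/AHB/- → run E
t=14: L0/L1/L2 = EFCDG/AHB/- → run E
t=15: L0/L1/L2 = EFCDG/AHB/- → run E
t=16: L0/L1/L2 = FCDG/AHB/- → run F
t=17: L0/L1/L2 = FCDG/AHB/- → run F
t=18: L0/L1/L2 = FCDG/AHB/- → run F
t=19: L0/L1/L2 = FCDG/AHB/- → run F
t=20: L0/L1/L2 = CDG/AHBF/- → run C
t=21: L0/L1/L2 = CDG/AHBF/- → run C
t=22: L0/L1/L2 = CDG/AHBF/- → run C
t=23: L0/L1/L2 = CDG/AHBF/- → run C
t=24: L0/L1/L2 = DG/AHBFC/- → run D
t=25: L0/L1/L2 = DG/AHBFC/- → run D
t=26: L0/L1/L2 = G/AHBFC/- → run G
t=27: L0/L1/L2 = G/AHBFC/- → run G
t=28: L0/L1/L2 = G/AHBFC/- → run G
t=29: L0/L1/L2 = G/AHBFC/- → run G
t=30: L0/L1/L2 = -/AHBFCG/- → run A
t=31: L0/L1/L2 = -/AHBFCG/- → run A
t=32: L0/L1/L2 = -/HBFCG/- → run H
t=33: L0/L1/L2 = -/HBFCG/- → run H
t=34: L0/L1/L2 = -/BFCG/- → run B
t=35: L0/L1/L2 = -/BFCG/- → run B
t=36: L0/L1/L2 = -/BFCG/- → run B
t=37: L0/L1/L2 = -/BFCG/- → run B
t=38: L0/L1/L2 = -/FCG/- → run F
t=39: L0/L1/L2 = -/FCG/- → run F
t=40: L0/L1/L2 = -/CG/- → run C
t=41: L0/L1/L2 = -/CG/- → run C
t=42: L0/L1/L2 = -/CG/- → run C
t=43: L0/L1/L2 = -/CG/- → run C
t=44: L0/L1/L2 = -/G/- → run G
t=45: L0/L1/L2 = -/G/- → run G
t=46: L0/L1/L2 = -/G/- → run G
t=47: L0/L1/L2 = -/G/- → run G
t=48: (idle)
t=49: (idle)

context switches = 14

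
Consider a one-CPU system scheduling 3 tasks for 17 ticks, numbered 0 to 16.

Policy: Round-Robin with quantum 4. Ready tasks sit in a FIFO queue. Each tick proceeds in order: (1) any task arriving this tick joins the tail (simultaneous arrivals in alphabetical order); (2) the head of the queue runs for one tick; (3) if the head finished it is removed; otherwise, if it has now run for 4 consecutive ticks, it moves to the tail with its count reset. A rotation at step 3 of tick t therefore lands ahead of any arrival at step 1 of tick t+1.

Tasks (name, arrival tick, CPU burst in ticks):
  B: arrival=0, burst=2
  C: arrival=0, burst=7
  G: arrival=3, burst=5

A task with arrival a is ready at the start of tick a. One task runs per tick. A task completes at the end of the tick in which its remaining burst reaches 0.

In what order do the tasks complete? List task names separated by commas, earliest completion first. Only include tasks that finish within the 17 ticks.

completion order = B, C, G

t=0: queue=[B,C] q_used=0 → run B
t=1: queue=[B,C] q_used=1 → run B
t=2: queue=[C] q_used=0 → run C
t=3: queue=[C,G] q_used=1 → run C
t=4: queue=[C,G] q_used=2 → run C
t=5: queue=[C,G] q_used=3 → run C
t=6: queue=[G,C] q_used=0 → run G
t=7: queue=[G,C] q_used=1 → run G
t=8: queue=[G,C] q_used=2 → run G
t=9: queue=[G,C] q_used=3 → run G
t=10: queue=[C,G] q_used=0 → run C
t=11: queue=[C,G] q_used=1 → run C
t=12: queue=[C,G] q_used=2 → run C
t=13: queue=[G] q_used=0 → run G
t=14: (idle)
t=15: (idle)
t=16: (idle)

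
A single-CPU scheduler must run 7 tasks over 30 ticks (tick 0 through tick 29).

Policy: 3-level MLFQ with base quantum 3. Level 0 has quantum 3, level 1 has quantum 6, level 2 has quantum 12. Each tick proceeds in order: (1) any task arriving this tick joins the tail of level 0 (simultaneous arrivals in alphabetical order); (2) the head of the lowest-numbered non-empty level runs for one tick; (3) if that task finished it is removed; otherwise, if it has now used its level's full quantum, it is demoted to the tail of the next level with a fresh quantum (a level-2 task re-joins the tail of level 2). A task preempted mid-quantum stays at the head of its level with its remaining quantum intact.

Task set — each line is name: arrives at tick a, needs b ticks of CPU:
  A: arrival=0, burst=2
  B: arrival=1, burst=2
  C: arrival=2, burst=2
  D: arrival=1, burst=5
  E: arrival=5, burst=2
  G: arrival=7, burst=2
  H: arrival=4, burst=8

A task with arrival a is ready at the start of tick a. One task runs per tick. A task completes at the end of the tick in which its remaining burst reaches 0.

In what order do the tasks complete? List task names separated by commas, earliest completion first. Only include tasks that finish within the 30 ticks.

t=0: L0/L1/L2 = A/-/- → run A
t=1: L0/L1/L2 = ABD/-/- → run A
t=2: L0/L1/L2 = BDC/-/- → run B
t=3: L0/L1/L2 = BDC/-/- → run B
t=4: L0/L1/L2 = DCH/-/- → run D
t=5: L0/L1/L2 = DCHE/-/- → run D
t=6: L0/L1/L2 = DCHE/-/- → run D
t=7: L0/L1/L2 = CHEG/D/- → run C
t=8: L0/L1/L2 = CHEG/D/- → run C
t=9: L0/L1/L2 = HEG/D/- → run H
t=10: L0/L1/L2 = HEG/D/- → run H
t=11: L0/L1/L2 = HEG/D/- → run H
t=12: L0/L1/L2 = EG/DH/- → run E
t=13: L0/L1/L2 = EG/DH/- → run E
t=14: L0/L1/L2 = G/DH/- → run G
t=15: L0/L1/L2 = G/DH/- → run G
t=16: L0/L1/L2 = -/DH/- → run D
t=17: L0/L1/L2 = -/DH/- → run D
t=18: L0/L1/L2 = -/H/- → run H
t=19: L0/L1/L2 = -/H/- → run H
t=20: L0/L1/L2 = -/H/- → run H
t=21: L0/L1/L2 = -/H/- → run H
t=22: L0/L1/L2 = -/H/- → run H
t=23: (idle)
t=24: (idle)
t=25: (idle)
t=26: (idle)
t=27: (idle)
t=28: (idle)
t=29: (idle)

completion order = A, B, C, E, G, D, H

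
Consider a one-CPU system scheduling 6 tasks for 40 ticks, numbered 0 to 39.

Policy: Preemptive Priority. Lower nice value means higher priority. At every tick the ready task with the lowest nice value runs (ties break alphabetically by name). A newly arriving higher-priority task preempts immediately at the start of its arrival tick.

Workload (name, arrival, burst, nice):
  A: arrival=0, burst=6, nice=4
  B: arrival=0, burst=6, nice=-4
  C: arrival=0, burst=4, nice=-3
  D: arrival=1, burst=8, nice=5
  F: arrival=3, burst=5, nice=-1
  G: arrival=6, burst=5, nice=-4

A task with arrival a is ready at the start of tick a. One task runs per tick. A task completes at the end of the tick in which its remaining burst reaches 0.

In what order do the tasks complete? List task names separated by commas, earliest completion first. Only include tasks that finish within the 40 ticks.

completion order = B, G, C, F, A, D

t=0: ready={A,B,C} → run B
t=1: ready={A,B,C,D} → run B
t=2: ready={A,B,C,D} → run B
t=3: ready={A,B,C,D,F} → run B
t=4: ready={A,B,C,D,F} → run B
t=5: ready={A,B,C,D,F} → run B
t=6: ready={A,C,D,F,G} → run G
t=7: ready={A,C,D,F,G} → run G
t=8: ready={A,C,D,F,G} → run G
t=9: ready={A,C,D,F,G} → run G
t=10: ready={A,C,D,F,G} → run G
t=11: ready={A,C,D,F} → run C
t=12: ready={A,C,D,F} → run C
t=13: ready={A,C,D,F} → run C
t=14: ready={A,C,D,F} → run C
t=15: ready={A,D,F} → run F
t=16: ready={A,D,F} → run F
t=17: ready={A,D,F} → run F
t=18: ready={A,D,F} → run F
t=19: ready={A,D,F} → run F
t=20: ready={A,D} → run A
t=21: ready={A,D} → run A
t=22: ready={A,D} → run A
t=23: ready={A,D} → run A
t=24: ready={A,D} → run A
t=25: ready={A,D} → run A
t=26: ready={D} → run D
t=27: ready={D} → run D
t=28: ready={D} → run D
t=29: ready={D} → run D
t=30: ready={D} → run D
t=31: ready={D} → run D
t=32: ready={D} → run D
t=33: ready={D} → run D
t=34: (idle)
t=35: (idle)
t=36: (idle)
t=37: (idle)
t=38: (idle)
t=39: (idle)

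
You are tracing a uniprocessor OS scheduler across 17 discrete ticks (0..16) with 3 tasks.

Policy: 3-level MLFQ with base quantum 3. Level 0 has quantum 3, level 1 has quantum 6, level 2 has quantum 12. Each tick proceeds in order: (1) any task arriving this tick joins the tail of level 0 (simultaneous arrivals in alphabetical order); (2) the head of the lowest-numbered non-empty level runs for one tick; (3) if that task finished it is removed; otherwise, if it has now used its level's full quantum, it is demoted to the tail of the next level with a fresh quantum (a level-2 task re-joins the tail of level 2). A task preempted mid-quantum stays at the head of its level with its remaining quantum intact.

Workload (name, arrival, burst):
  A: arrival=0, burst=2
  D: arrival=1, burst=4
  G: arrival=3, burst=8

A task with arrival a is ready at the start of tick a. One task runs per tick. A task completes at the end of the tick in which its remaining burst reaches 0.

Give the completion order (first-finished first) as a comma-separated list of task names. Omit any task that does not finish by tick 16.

t=0: L0/L1/L2 = A/-/- → run A
t=1: L0/L1/L2 = AD/-/- → run A
t=2: L0/L1/L2 = D/-/- → run D
t=3: L0/L1/L2 = DG/-/- → run D
t=4: L0/L1/L2 = DG/-/- → run D
t=5: L0/L1/L2 = G/D/- → run G
t=6: L0/L1/L2 = G/D/- → run G
t=7: L0/L1/L2 = G/D/- → run G
t=8: L0/L1/L2 = -/DG/- → run D
t=9: L0/L1/L2 = -/G/- → run G
t=10: L0/L1/L2 = -/G/- → run G
t=11: L0/L1/L2 = -/G/- → run G
t=12: L0/L1/L2 = -/G/- → run G
t=13: L0/L1/L2 = -/G/- → run G
t=14: (idle)
t=15: (idle)
t=16: (idle)

completion order = A, D, G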